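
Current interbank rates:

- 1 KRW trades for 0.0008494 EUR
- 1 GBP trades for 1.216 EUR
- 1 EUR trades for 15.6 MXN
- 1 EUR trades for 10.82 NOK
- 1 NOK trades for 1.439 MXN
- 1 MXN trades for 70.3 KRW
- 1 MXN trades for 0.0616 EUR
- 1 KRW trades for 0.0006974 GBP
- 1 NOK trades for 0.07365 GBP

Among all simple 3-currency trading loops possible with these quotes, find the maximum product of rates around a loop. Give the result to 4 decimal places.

NOK→GBP→EUR→NOK: 0.07365 × 1.216 × 10.82 = 0.96902
NOK→MXN→EUR→NOK: 1.439 × 0.0616 × 10.82 = 0.95911
KRW→EUR→MXN→KRW: 0.0008494 × 15.6 × 70.3 = 0.93152
Maximum is NOK→GBP→EUR→NOK at 0.9690; no arbitrage — every cycle loses value.

0.9690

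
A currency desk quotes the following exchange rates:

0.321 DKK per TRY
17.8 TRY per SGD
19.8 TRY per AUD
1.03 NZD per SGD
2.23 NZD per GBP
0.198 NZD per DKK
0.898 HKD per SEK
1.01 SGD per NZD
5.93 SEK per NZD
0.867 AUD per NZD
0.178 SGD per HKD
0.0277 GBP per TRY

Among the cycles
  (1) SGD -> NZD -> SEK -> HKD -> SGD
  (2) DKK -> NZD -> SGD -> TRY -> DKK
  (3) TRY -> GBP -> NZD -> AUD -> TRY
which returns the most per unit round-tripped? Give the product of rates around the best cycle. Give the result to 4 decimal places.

(1) 1.03 × 5.93 × 0.898 × 0.178 = 0.97631
(2) 0.198 × 1.01 × 17.8 × 0.321 = 1.14265
(3) 0.0277 × 2.23 × 0.867 × 19.8 = 1.06040
Highest is cycle (2) at 1.1426 (>1, arbitrage).

1.1426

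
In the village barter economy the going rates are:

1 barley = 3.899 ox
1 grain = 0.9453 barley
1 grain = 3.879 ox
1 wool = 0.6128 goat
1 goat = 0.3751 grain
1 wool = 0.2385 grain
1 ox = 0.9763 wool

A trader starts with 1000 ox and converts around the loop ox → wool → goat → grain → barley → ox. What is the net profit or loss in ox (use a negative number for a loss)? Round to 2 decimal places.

-172.87

1000 ox × 0.9763 = 976.3 wool
976.3 wool × 0.6128 = 598.27664 goat
598.27664 goat × 0.3751 = 224.413567664 grain
224.413567664 grain × 0.9453 = 212.1381455127792 barley
212.1381455127792 barley × 3.899 = 827.1266293543261008 ox
Net change: 827.1266293543261008 − 1000 = -172.8733706456738992 ox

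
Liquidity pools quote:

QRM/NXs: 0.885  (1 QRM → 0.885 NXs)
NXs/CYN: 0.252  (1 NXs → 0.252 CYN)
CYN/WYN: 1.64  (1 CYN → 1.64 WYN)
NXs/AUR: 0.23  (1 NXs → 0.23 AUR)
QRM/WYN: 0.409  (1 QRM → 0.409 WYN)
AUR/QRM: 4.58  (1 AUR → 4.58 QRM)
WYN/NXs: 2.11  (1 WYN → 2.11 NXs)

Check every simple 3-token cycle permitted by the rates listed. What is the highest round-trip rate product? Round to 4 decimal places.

0.9323

QRM→NXs→AUR→QRM: 0.885 × 0.23 × 4.58 = 0.93226
CYN→WYN→NXs→CYN: 1.64 × 2.11 × 0.252 = 0.87202
Maximum is QRM→NXs→AUR→QRM at 0.9323; no arbitrage — every cycle loses value.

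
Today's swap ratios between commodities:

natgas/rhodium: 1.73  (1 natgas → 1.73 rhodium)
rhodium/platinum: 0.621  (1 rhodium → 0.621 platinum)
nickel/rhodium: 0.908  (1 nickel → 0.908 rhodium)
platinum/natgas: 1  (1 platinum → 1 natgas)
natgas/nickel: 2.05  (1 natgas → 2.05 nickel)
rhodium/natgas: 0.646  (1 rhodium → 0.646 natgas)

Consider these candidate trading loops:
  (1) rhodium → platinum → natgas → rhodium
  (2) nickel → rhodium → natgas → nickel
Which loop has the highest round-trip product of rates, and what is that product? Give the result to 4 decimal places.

1.2025

(1) 0.621 × 1 × 1.73 = 1.07433
(2) 0.908 × 0.646 × 2.05 = 1.20246
Highest is cycle (2) at 1.2025 (>1, arbitrage).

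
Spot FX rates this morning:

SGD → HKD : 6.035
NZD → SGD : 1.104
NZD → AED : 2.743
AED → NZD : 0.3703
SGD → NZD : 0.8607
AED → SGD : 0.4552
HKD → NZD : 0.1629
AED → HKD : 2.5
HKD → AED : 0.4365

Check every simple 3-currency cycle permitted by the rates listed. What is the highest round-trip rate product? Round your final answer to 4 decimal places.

1.1991

HKD→AED→SGD→HKD: 0.4365 × 0.4552 × 6.035 = 1.19912
HKD→NZD→AED→HKD: 0.1629 × 2.743 × 2.5 = 1.11709
HKD→NZD→SGD→HKD: 0.1629 × 1.104 × 6.035 = 1.08534
NZD→AED→SGD→NZD: 2.743 × 0.4552 × 0.8607 = 1.07468
Maximum is HKD→AED→SGD→HKD at 1.1991; arbitrage exists.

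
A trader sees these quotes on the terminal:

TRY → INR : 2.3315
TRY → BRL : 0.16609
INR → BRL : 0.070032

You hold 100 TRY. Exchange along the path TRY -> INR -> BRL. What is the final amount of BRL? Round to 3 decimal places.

16.328

100 TRY × 2.3315 = 233.15 INR
233.15 INR × 0.070032 = 16.3279608 BRL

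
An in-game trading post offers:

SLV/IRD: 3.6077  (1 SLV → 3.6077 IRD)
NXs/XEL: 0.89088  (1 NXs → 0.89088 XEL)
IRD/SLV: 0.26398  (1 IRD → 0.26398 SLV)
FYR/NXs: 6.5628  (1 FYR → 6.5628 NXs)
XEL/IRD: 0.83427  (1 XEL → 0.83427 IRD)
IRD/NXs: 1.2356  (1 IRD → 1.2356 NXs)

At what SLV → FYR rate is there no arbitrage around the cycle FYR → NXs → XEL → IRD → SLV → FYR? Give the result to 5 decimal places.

0.77663

Known legs of the cycle: 6.5628 × 0.89088 × 0.83427 × 0.26398 = 1.2876150079790751744
For no arbitrage the full-cycle product must be 1, so the missing rate is 1 / 1.2876150079790751744 ≈ 0.7766297.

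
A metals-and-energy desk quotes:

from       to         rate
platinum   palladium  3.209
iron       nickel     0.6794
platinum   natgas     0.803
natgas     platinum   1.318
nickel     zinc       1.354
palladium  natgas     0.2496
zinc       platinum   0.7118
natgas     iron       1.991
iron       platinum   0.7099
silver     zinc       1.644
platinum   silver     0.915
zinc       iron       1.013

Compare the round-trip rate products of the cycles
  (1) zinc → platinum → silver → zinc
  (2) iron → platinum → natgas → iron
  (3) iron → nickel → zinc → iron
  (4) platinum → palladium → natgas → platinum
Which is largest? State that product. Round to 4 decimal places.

1.1350

(1) 0.7118 × 0.915 × 1.644 = 1.07073
(2) 0.7099 × 0.803 × 1.991 = 1.13497
(3) 0.6794 × 1.354 × 1.013 = 0.93187
(4) 3.209 × 0.2496 × 1.318 = 1.05567
Highest is cycle (2) at 1.1350 (>1, arbitrage).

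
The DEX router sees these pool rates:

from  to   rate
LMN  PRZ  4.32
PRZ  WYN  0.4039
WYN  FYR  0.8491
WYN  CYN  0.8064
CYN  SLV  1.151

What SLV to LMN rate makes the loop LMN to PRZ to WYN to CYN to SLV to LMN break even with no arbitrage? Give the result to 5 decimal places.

Known legs of the cycle: 4.32 × 0.4039 × 0.8064 × 1.151 = 1.6195092867072
For no arbitrage the full-cycle product must be 1, so the missing rate is 1 / 1.6195092867072 ≈ 0.6174710.

0.61747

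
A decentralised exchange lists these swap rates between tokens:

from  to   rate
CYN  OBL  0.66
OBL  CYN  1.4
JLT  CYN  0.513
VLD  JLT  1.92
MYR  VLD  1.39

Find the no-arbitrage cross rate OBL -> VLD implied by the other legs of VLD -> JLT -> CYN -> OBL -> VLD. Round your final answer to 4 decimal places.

1.5383

Known legs of the cycle: 1.92 × 0.513 × 0.66 = 0.6500736
For no arbitrage the full-cycle product must be 1, so the missing rate is 1 / 0.6500736 ≈ 1.538287.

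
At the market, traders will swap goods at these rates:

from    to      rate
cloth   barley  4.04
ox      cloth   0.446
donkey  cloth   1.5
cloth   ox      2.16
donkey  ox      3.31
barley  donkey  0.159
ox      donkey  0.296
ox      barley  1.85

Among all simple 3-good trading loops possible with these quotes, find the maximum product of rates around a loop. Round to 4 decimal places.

0.9736

barley→donkey→ox→barley: 0.159 × 3.31 × 1.85 = 0.97364
barley→donkey→cloth→barley: 0.159 × 1.5 × 4.04 = 0.96354
donkey→cloth→ox→donkey: 1.5 × 2.16 × 0.296 = 0.95904
Maximum is barley→donkey→ox→barley at 0.9736; no arbitrage — every cycle loses value.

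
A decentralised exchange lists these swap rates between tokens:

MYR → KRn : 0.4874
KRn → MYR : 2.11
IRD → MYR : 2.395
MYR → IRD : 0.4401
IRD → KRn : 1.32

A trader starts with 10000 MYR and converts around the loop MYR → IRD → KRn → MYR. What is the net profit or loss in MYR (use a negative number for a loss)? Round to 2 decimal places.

10000 MYR × 0.4401 = 4401 IRD
4401 IRD × 1.32 = 5809.32 KRn
5809.32 KRn × 2.11 = 12257.6652 MYR
Net change: 12257.6652 − 10000 = 2257.6652 MYR

2257.67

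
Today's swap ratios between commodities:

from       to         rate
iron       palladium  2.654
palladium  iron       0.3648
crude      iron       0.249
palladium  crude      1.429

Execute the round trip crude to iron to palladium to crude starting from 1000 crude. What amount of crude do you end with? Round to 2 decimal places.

944.35

1000 crude × 0.249 = 249 iron
249 iron × 2.654 = 660.846 palladium
660.846 palladium × 1.429 = 944.348934 crude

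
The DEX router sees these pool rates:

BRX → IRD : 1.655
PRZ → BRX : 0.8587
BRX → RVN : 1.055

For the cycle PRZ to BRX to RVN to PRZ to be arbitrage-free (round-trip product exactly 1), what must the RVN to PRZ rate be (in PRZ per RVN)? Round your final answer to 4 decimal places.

1.1038

Known legs of the cycle: 0.8587 × 1.055 = 0.9059285
For no arbitrage the full-cycle product must be 1, so the missing rate is 1 / 0.9059285 ≈ 1.103840.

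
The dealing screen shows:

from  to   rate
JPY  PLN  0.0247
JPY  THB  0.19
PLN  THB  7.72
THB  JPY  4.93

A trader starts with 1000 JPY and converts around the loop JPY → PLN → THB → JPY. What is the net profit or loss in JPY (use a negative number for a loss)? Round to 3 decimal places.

-59.928

1000 JPY × 0.0247 = 24.7 PLN
24.7 PLN × 7.72 = 190.684 THB
190.684 THB × 4.93 = 940.07212 JPY
Net change: 940.07212 − 1000 = -59.92788 JPY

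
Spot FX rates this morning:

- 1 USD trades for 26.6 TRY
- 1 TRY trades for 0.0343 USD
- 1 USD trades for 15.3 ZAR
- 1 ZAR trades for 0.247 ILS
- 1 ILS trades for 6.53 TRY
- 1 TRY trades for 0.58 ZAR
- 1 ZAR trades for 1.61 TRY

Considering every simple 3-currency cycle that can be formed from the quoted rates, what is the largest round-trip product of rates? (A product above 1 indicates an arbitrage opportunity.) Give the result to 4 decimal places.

0.9355

TRY→ZAR→ILS→TRY: 0.58 × 0.247 × 6.53 = 0.93549
TRY→USD→ZAR→TRY: 0.0343 × 15.3 × 1.61 = 0.84491
Maximum is TRY→ZAR→ILS→TRY at 0.9355; no arbitrage — every cycle loses value.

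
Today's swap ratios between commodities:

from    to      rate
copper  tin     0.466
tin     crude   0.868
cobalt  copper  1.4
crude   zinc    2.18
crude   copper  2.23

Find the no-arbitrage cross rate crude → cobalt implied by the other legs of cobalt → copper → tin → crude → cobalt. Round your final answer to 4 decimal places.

Known legs of the cycle: 1.4 × 0.466 × 0.868 = 0.5662832
For no arbitrage the full-cycle product must be 1, so the missing rate is 1 / 0.5662832 ≈ 1.765901.

1.7659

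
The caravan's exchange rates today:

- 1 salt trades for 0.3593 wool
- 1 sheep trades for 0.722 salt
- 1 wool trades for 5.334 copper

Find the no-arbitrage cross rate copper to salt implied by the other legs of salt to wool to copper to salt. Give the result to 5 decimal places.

Known legs of the cycle: 0.3593 × 5.334 = 1.9165062
For no arbitrage the full-cycle product must be 1, so the missing rate is 1 / 1.9165062 ≈ 0.5217828.

0.52178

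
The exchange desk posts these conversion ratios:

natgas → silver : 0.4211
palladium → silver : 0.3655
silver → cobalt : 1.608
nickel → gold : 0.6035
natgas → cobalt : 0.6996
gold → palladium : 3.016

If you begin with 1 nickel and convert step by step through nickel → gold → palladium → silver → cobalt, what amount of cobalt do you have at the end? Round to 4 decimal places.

1.0697

1 nickel × 0.6035 = 0.6035 gold
0.6035 gold × 3.016 = 1.820156 palladium
1.820156 palladium × 0.3655 = 0.665267018 silver
0.665267018 silver × 1.608 = 1.069749364944 cobalt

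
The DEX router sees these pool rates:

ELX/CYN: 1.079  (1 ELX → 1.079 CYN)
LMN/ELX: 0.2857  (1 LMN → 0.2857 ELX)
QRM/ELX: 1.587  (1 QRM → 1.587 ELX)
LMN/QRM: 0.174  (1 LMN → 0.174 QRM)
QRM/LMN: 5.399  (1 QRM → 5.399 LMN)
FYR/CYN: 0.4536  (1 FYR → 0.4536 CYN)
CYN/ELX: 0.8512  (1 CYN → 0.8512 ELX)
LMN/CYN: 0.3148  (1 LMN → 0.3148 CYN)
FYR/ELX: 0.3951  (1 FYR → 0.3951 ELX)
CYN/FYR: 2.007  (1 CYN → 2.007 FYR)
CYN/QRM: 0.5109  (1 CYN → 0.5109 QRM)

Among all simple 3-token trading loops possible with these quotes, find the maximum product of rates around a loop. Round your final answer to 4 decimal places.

ELX→CYN→QRM→ELX: 1.079 × 0.5109 × 1.587 = 0.87485
LMN→CYN→QRM→LMN: 0.3148 × 0.5109 × 5.399 = 0.86833
ELX→CYN→FYR→ELX: 1.079 × 2.007 × 0.3951 = 0.85561
Maximum is ELX→CYN→QRM→ELX at 0.8749; no arbitrage — every cycle loses value.

0.8749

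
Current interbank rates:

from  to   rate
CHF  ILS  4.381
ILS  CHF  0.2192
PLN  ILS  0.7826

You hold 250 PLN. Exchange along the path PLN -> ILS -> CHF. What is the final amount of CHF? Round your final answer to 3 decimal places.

250 PLN × 0.7826 = 195.65 ILS
195.65 ILS × 0.2192 = 42.88648 CHF

42.886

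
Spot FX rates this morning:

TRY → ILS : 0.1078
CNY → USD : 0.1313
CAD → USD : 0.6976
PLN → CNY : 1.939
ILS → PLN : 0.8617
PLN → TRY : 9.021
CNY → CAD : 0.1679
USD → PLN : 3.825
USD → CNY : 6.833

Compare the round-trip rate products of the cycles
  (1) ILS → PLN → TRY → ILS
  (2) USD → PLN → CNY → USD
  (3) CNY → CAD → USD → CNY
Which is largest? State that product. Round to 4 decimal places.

(1) 0.8617 × 9.021 × 0.1078 = 0.83797
(2) 3.825 × 1.939 × 0.1313 = 0.97381
(3) 0.1679 × 0.6976 × 6.833 = 0.80033
Highest is cycle (2) at 0.9738 (≤1, no arbitrage).

0.9738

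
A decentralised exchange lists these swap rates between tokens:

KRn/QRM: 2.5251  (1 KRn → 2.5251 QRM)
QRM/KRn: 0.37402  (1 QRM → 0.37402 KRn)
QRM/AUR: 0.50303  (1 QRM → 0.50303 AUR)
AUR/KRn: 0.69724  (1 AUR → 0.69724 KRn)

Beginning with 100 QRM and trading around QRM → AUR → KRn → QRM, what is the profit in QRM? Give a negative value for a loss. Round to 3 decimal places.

100 QRM × 0.50303 = 50.303 AUR
50.303 AUR × 0.69724 = 35.07326372 KRn
35.07326372 KRn × 2.5251 = 88.563498219372 QRM
Net change: 88.563498219372 − 100 = -11.436501780628 QRM

-11.437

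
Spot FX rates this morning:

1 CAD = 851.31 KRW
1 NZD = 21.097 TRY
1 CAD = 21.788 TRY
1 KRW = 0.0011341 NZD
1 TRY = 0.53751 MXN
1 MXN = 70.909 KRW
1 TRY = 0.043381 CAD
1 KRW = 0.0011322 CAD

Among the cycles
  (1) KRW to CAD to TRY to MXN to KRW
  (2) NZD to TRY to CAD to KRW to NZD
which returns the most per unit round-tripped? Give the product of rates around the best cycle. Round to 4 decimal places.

(1) 0.0011322 × 21.788 × 0.53751 × 70.909 = 0.94022
(2) 21.097 × 0.043381 × 851.31 × 0.0011341 = 0.88361
Highest is cycle (1) at 0.9402 (≤1, no arbitrage).

0.9402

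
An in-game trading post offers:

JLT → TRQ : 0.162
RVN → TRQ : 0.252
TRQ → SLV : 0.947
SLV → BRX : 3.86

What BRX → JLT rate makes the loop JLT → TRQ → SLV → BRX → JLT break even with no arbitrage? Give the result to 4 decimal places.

Known legs of the cycle: 0.162 × 0.947 × 3.86 = 0.59217804
For no arbitrage the full-cycle product must be 1, so the missing rate is 1 / 0.59217804 ≈ 1.688681.

1.6887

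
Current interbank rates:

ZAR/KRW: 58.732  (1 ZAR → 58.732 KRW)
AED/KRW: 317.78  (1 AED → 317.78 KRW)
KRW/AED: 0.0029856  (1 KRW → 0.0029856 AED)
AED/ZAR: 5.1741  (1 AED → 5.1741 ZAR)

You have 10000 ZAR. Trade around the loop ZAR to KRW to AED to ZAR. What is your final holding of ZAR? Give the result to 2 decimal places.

9072.80

10000 ZAR × 58.732 = 587320 KRW
587320 KRW × 0.0029856 = 1753.502592 AED
1753.502592 AED × 5.1741 = 9072.7977612672 ZAR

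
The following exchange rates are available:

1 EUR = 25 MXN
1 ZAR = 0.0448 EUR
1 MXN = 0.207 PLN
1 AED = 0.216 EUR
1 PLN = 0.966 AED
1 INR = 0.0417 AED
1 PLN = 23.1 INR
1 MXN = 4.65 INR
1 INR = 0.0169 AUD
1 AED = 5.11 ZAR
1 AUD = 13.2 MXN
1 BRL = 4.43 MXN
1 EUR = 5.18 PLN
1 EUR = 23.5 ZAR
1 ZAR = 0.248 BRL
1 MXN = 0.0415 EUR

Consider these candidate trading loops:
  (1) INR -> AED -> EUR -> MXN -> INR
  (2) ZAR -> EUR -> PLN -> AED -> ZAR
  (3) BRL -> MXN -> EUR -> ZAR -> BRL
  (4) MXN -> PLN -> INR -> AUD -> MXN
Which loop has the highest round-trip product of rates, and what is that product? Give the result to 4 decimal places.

1.1455

(1) 0.0417 × 0.216 × 25 × 4.65 = 1.04709
(2) 0.0448 × 5.18 × 0.966 × 5.11 = 1.14553
(3) 4.43 × 0.0415 × 23.5 × 0.248 = 1.07145
(4) 0.207 × 23.1 × 0.0169 × 13.2 = 1.06670
Highest is cycle (2) at 1.1455 (>1, arbitrage).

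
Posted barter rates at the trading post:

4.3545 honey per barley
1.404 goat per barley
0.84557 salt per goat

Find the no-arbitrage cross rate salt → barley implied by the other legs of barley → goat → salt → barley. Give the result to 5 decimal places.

Known legs of the cycle: 1.404 × 0.84557 = 1.18718028
For no arbitrage the full-cycle product must be 1, so the missing rate is 1 / 1.18718028 ≈ 0.8423321.

0.84233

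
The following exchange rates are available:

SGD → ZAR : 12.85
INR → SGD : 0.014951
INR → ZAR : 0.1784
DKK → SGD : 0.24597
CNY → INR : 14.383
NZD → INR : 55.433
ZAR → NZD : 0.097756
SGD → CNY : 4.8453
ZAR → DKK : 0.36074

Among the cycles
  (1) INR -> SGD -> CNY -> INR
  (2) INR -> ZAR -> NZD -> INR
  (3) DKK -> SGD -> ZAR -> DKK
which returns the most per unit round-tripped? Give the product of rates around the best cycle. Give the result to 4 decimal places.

(1) 0.014951 × 4.8453 × 14.383 = 1.04193
(2) 0.1784 × 0.097756 × 55.433 = 0.96673
(3) 0.24597 × 12.85 × 0.36074 = 1.14020
Highest is cycle (3) at 1.1402 (>1, arbitrage).

1.1402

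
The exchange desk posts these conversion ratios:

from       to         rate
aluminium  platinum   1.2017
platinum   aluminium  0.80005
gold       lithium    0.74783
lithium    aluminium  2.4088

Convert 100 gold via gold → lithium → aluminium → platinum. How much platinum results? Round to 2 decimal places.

216.47

100 gold × 0.74783 = 74.783 lithium
74.783 lithium × 2.4088 = 180.1372904 aluminium
180.1372904 aluminium × 1.2017 = 216.47098187368 platinum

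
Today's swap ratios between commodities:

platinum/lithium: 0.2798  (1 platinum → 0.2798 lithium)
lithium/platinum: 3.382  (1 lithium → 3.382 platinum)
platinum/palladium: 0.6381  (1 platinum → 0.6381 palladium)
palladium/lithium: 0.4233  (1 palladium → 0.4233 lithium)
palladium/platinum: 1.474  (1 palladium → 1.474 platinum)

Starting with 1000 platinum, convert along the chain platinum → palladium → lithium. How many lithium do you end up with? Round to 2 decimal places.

270.11

1000 platinum × 0.6381 = 638.1 palladium
638.1 palladium × 0.4233 = 270.10773 lithium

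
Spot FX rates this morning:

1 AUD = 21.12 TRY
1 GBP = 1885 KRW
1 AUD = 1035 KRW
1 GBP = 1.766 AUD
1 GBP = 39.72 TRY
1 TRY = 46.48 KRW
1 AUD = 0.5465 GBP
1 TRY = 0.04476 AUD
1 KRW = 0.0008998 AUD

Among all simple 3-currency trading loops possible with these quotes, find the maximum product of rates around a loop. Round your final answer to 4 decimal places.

0.9716

GBP→TRY→AUD→GBP: 39.72 × 0.04476 × 0.5465 = 0.97160
KRW→AUD→GBP→KRW: 0.0008998 × 0.5465 × 1885 = 0.92693
KRW→AUD→TRY→KRW: 0.0008998 × 21.12 × 46.48 = 0.88330
Maximum is GBP→TRY→AUD→GBP at 0.9716; no arbitrage — every cycle loses value.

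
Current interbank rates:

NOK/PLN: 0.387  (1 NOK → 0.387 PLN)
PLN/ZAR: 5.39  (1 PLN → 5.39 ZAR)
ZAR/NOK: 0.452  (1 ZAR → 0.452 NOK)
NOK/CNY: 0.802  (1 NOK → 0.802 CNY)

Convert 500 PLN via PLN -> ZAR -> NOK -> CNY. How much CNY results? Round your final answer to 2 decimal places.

976.95

500 PLN × 5.39 = 2695 ZAR
2695 ZAR × 0.452 = 1218.14 NOK
1218.14 NOK × 0.802 = 976.94828 CNY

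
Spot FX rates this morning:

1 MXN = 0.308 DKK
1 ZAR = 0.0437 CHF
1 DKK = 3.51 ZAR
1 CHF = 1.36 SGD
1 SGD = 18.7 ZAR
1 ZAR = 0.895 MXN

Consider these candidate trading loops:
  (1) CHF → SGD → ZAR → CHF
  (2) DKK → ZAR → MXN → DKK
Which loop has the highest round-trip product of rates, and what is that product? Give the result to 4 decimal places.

1.1114

(1) 1.36 × 18.7 × 0.0437 = 1.11138
(2) 3.51 × 0.895 × 0.308 = 0.96757
Highest is cycle (1) at 1.1114 (>1, arbitrage).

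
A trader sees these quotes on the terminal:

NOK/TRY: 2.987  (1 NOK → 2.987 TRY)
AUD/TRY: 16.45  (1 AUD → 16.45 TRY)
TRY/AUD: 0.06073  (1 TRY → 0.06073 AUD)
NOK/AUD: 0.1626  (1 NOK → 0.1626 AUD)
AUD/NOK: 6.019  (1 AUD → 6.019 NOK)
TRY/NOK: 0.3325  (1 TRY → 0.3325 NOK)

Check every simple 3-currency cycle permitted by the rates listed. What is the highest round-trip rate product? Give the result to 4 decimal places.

1.0918

NOK→TRY→AUD→NOK: 2.987 × 0.06073 × 6.019 = 1.09185
NOK→AUD→TRY→NOK: 0.1626 × 16.45 × 0.3325 = 0.88936
Maximum is NOK→TRY→AUD→NOK at 1.0918; arbitrage exists.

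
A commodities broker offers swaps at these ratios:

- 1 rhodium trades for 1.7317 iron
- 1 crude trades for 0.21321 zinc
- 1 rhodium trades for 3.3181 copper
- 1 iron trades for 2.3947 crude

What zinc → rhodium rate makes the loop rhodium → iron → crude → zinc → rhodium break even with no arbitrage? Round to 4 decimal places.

Known legs of the cycle: 1.7317 × 2.3947 × 0.21321 = 0.8841609732879
For no arbitrage the full-cycle product must be 1, so the missing rate is 1 / 0.8841609732879 ≈ 1.131016.

1.1310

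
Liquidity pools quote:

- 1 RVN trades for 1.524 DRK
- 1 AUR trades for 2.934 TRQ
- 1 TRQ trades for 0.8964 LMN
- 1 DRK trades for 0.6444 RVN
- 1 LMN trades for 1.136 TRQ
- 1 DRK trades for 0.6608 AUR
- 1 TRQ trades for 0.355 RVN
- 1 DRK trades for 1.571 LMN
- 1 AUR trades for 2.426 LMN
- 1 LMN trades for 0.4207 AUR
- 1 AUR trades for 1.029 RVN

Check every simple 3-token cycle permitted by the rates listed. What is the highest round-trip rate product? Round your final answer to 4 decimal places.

1.1065

AUR→TRQ→LMN→AUR: 2.934 × 0.8964 × 0.4207 = 1.10646
DRK→AUR→RVN→DRK: 0.6608 × 1.029 × 1.524 = 1.03626
Maximum is AUR→TRQ→LMN→AUR at 1.1065; arbitrage exists.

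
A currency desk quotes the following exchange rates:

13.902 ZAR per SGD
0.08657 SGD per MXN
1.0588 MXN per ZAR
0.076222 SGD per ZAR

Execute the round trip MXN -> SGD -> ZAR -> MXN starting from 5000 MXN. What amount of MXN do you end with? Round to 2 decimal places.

6371.31

5000 MXN × 0.08657 = 432.85 SGD
432.85 SGD × 13.902 = 6017.4807 ZAR
6017.4807 ZAR × 1.0588 = 6371.30856516 MXN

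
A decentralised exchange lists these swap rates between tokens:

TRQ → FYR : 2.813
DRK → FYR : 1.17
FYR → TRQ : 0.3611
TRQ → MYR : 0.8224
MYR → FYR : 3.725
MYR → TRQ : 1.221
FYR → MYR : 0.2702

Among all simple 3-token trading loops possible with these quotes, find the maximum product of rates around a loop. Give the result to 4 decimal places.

1.1062

TRQ→MYR→FYR→TRQ: 0.8224 × 3.725 × 0.3611 = 1.10621
TRQ→FYR→MYR→TRQ: 2.813 × 0.2702 × 1.221 = 0.92805
Maximum is TRQ→MYR→FYR→TRQ at 1.1062; arbitrage exists.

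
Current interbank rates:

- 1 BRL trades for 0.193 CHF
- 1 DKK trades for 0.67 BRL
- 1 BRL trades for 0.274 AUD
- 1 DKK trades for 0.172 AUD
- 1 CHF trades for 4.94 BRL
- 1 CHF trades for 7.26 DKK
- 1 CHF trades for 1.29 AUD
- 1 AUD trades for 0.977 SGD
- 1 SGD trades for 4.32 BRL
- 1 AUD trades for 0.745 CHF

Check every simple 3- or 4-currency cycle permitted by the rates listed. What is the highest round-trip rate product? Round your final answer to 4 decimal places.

AUD→SGD→BRL→AUD: 0.977 × 4.32 × 0.274 = 1.15646
CHF→AUD→SGD→BRL→CHF: 1.29 × 0.977 × 4.32 × 0.193 = 1.05081
CHF→BRL→AUD→CHF: 4.94 × 0.274 × 0.745 = 1.00840
CHF→DKK→BRL→AUD→CHF: 7.26 × 0.67 × 0.274 × 0.745 = 0.99293
CHF→DKK→BRL→CHF: 7.26 × 0.67 × 0.193 = 0.93879
CHF→DKK→AUD→CHF: 7.26 × 0.172 × 0.745 = 0.93030
Maximum is AUD→SGD→BRL→AUD at 1.1565; arbitrage exists.

1.1565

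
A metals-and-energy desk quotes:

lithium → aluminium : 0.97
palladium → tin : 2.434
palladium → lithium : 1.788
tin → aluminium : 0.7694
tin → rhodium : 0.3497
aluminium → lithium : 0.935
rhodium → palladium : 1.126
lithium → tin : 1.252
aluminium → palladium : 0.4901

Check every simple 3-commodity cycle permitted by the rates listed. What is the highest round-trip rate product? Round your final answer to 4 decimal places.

0.9584

rhodium→palladium→tin→rhodium: 1.126 × 2.434 × 0.3497 = 0.95842
aluminium→palladium→tin→aluminium: 0.4901 × 2.434 × 0.7694 = 0.91782
aluminium→lithium→tin→aluminium: 0.935 × 1.252 × 0.7694 = 0.90068
aluminium→palladium→lithium→aluminium: 0.4901 × 1.788 × 0.97 = 0.85001
Maximum is rhodium→palladium→tin→rhodium at 0.9584; no arbitrage — every cycle loses value.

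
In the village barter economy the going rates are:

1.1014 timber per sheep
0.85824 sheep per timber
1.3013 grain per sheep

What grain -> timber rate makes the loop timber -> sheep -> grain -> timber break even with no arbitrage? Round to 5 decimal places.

0.89539

Known legs of the cycle: 0.85824 × 1.3013 = 1.116827712
For no arbitrage the full-cycle product must be 1, so the missing rate is 1 / 1.116827712 ≈ 0.8953933.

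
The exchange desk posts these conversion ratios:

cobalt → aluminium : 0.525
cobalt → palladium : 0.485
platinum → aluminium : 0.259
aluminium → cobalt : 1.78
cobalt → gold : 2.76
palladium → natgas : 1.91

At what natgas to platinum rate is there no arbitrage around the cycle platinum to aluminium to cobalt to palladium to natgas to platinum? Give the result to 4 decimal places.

Known legs of the cycle: 0.259 × 1.78 × 0.485 × 1.91 = 0.427065877
For no arbitrage the full-cycle product must be 1, so the missing rate is 1 / 0.427065877 ≈ 2.341559.

2.3416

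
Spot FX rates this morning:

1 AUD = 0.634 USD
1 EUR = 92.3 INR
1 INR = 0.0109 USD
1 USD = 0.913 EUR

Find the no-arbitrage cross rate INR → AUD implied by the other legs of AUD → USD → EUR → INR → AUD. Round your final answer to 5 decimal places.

0.01872

Known legs of the cycle: 0.634 × 0.913 × 92.3 = 53.4271166
For no arbitrage the full-cycle product must be 1, so the missing rate is 1 / 53.4271166 ≈ 0.0187171.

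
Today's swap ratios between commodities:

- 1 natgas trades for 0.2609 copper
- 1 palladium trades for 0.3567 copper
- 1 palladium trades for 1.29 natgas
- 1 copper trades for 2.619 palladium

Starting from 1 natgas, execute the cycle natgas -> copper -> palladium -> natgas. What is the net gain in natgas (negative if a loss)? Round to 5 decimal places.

1 natgas × 0.2609 = 0.2609 copper
0.2609 copper × 2.619 = 0.6832971 palladium
0.6832971 palladium × 1.29 = 0.881453259 natgas
Net change: 0.881453259 − 1 = -0.118546741 natgas

-0.11855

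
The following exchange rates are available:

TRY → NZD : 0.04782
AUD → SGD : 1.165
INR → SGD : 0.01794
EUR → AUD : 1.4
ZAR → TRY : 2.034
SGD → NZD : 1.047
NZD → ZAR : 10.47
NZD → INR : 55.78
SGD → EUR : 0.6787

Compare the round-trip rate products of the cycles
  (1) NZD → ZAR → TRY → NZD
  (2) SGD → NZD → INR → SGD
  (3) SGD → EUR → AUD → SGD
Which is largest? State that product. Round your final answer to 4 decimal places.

(1) 10.47 × 2.034 × 0.04782 = 1.01837
(2) 1.047 × 55.78 × 0.01794 = 1.04773
(3) 0.6787 × 1.4 × 1.165 = 1.10696
Highest is cycle (3) at 1.1070 (>1, arbitrage).

1.1070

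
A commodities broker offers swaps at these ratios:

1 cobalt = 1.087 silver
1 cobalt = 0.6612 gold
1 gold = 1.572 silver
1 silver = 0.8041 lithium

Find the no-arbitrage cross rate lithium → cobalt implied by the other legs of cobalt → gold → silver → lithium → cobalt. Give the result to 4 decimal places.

1.1965

Known legs of the cycle: 0.6612 × 1.572 × 0.8041 = 0.83578668624
For no arbitrage the full-cycle product must be 1, so the missing rate is 1 / 0.83578668624 ≈ 1.196478.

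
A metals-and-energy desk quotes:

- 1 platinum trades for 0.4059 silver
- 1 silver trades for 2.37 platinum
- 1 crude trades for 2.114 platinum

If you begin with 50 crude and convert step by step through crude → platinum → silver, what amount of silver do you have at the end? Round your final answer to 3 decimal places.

42.904

50 crude × 2.114 = 105.7 platinum
105.7 platinum × 0.4059 = 42.90363 silver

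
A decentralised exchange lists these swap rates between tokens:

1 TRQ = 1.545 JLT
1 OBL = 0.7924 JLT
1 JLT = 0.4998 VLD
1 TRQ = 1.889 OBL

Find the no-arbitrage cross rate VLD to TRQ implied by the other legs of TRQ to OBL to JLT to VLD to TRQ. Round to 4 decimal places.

1.3367

Known legs of the cycle: 1.889 × 0.7924 × 0.4998 = 0.74812243128
For no arbitrage the full-cycle product must be 1, so the missing rate is 1 / 0.74812243128 ≈ 1.336680.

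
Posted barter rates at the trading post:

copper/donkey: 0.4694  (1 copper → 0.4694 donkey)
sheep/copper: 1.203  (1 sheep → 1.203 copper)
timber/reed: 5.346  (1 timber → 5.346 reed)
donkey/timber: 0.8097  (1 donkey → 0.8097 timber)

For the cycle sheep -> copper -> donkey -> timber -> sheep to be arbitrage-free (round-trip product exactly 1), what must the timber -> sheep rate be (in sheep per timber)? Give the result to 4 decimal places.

Known legs of the cycle: 1.203 × 0.4694 × 0.8097 = 0.45722803554
For no arbitrage the full-cycle product must be 1, so the missing rate is 1 / 0.45722803554 ≈ 2.187092.

2.1871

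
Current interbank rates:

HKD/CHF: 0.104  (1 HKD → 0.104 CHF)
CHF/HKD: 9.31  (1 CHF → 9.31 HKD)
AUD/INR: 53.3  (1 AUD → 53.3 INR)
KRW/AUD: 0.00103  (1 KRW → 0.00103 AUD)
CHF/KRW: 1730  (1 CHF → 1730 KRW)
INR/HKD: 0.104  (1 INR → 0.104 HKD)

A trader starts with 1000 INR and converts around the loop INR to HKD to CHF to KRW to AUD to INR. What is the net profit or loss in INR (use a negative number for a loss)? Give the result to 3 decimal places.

1000 INR × 0.104 = 104 HKD
104 HKD × 0.104 = 10.816 CHF
10.816 CHF × 1730 = 18711.68 KRW
18711.68 KRW × 0.00103 = 19.2730304 AUD
19.2730304 AUD × 53.3 = 1027.25252032 INR
Net change: 1027.25252032 − 1000 = 27.25252032 INR

27.253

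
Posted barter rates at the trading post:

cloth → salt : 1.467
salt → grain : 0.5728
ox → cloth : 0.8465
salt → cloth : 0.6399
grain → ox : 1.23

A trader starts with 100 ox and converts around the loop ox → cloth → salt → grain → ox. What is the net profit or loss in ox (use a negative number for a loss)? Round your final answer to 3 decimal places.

100 ox × 0.8465 = 84.65 cloth
84.65 cloth × 1.467 = 124.18155 salt
124.18155 salt × 0.5728 = 71.13119184 grain
71.13119184 grain × 1.23 = 87.4913659632 ox
Net change: 87.4913659632 − 100 = -12.5086340368 ox

-12.509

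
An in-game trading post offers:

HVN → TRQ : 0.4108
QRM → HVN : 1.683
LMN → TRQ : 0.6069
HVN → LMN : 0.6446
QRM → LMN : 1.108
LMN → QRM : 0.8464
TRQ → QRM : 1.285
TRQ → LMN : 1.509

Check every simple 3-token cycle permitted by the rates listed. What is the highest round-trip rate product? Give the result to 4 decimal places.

QRM→HVN→LMN→QRM: 1.683 × 0.6446 × 0.8464 = 0.91823
TRQ→QRM→HVN→TRQ: 1.285 × 1.683 × 0.4108 = 0.88842
TRQ→QRM→LMN→TRQ: 1.285 × 1.108 × 0.6069 = 0.86409
Maximum is QRM→HVN→LMN→QRM at 0.9182; no arbitrage — every cycle loses value.

0.9182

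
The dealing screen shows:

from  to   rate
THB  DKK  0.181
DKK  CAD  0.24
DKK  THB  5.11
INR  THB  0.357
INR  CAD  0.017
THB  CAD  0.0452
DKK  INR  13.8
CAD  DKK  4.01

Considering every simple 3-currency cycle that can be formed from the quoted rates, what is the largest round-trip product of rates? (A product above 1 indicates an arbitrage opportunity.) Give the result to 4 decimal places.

0.9407

CAD→DKK→INR→CAD: 4.01 × 13.8 × 0.017 = 0.94075
CAD→DKK→THB→CAD: 4.01 × 5.11 × 0.0452 = 0.92620
THB→DKK→INR→THB: 0.181 × 13.8 × 0.357 = 0.89171
Maximum is CAD→DKK→INR→CAD at 0.9407; no arbitrage — every cycle loses value.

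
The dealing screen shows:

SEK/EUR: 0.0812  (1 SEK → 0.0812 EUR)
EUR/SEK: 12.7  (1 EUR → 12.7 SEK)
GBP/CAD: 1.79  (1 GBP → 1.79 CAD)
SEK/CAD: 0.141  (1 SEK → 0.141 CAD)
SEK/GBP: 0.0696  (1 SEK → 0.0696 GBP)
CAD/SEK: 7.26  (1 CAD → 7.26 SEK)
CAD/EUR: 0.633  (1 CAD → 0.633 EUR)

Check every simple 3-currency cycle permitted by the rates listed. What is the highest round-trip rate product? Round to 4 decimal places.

1.1335

SEK→CAD→EUR→SEK: 0.141 × 0.633 × 12.7 = 1.13351
SEK→GBP→CAD→SEK: 0.0696 × 1.79 × 7.26 = 0.90448
Maximum is SEK→CAD→EUR→SEK at 1.1335; arbitrage exists.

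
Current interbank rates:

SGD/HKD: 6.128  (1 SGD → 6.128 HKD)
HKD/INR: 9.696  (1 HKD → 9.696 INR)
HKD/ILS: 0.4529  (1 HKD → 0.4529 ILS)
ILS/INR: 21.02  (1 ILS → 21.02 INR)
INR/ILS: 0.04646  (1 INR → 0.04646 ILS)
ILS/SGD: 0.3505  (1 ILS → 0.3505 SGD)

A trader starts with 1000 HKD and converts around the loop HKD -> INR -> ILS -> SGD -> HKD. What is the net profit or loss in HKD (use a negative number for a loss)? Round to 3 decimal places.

1000 HKD × 9.696 = 9696 INR
9696 INR × 0.04646 = 450.47616 ILS
450.47616 ILS × 0.3505 = 157.89189408 SGD
157.89189408 SGD × 6.128 = 967.56152692224 HKD
Net change: 967.56152692224 − 1000 = -32.43847307776 HKD

-32.438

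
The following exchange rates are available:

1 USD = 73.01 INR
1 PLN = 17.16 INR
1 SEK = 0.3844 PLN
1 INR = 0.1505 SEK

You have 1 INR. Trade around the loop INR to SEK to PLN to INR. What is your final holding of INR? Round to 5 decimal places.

0.99274

1 INR × 0.1505 = 0.1505 SEK
0.1505 SEK × 0.3844 = 0.0578522 PLN
0.0578522 PLN × 17.16 = 0.992743752 INR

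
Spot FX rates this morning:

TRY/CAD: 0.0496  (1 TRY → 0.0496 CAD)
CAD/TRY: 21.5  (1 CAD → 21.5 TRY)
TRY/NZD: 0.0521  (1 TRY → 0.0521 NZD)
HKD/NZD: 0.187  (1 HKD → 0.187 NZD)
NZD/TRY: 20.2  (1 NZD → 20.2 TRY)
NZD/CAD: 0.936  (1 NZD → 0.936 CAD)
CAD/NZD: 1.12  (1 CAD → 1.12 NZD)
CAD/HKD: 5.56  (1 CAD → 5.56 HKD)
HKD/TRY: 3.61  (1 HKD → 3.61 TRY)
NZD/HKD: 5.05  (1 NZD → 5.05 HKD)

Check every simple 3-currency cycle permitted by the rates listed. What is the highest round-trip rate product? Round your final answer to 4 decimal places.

CAD→NZD→TRY→CAD: 1.12 × 20.2 × 0.0496 = 1.12215
CAD→TRY→NZD→CAD: 21.5 × 0.0521 × 0.936 = 1.04846
CAD→HKD→TRY→CAD: 5.56 × 3.61 × 0.0496 = 0.99555
CAD→HKD→NZD→CAD: 5.56 × 0.187 × 0.936 = 0.97318
NZD→HKD→TRY→NZD: 5.05 × 3.61 × 0.0521 = 0.94981
Maximum is CAD→NZD→TRY→CAD at 1.1222; arbitrage exists.

1.1222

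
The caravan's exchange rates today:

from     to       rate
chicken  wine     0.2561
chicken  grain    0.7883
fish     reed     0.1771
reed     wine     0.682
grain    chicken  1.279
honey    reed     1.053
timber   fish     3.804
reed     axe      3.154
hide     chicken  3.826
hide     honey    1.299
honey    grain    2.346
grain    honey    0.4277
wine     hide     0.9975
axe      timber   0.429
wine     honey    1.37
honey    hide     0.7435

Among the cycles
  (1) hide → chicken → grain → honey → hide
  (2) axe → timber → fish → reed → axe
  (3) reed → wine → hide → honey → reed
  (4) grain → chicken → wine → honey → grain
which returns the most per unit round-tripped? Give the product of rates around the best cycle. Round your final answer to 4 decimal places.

1.0528

(1) 3.826 × 0.7883 × 0.4277 × 0.7435 = 0.95908
(2) 0.429 × 3.804 × 0.1771 × 3.154 = 0.91154
(3) 0.682 × 0.9975 × 1.299 × 1.053 = 0.93054
(4) 1.279 × 0.2561 × 1.37 × 2.346 = 1.05276
Highest is cycle (4) at 1.0528 (>1, arbitrage).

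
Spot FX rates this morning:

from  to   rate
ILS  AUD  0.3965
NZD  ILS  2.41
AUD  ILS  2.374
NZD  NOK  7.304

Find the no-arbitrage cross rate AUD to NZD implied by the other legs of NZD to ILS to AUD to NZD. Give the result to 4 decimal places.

1.0465

Known legs of the cycle: 2.41 × 0.3965 = 0.955565
For no arbitrage the full-cycle product must be 1, so the missing rate is 1 / 0.955565 ≈ 1.046501.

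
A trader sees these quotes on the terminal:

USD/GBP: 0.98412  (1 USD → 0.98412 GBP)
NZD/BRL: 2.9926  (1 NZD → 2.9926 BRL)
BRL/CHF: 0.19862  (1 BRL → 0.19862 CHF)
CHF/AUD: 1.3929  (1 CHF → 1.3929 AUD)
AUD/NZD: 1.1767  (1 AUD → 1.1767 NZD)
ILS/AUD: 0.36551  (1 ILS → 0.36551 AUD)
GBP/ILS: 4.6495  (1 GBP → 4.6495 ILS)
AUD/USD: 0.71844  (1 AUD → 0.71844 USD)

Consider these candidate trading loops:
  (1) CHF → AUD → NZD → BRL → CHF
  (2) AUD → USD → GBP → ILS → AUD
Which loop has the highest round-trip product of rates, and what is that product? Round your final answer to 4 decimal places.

1.2016

(1) 1.3929 × 1.1767 × 2.9926 × 0.19862 = 0.97422
(2) 0.71844 × 0.98412 × 4.6495 × 0.36551 = 1.20156
Highest is cycle (2) at 1.2016 (>1, arbitrage).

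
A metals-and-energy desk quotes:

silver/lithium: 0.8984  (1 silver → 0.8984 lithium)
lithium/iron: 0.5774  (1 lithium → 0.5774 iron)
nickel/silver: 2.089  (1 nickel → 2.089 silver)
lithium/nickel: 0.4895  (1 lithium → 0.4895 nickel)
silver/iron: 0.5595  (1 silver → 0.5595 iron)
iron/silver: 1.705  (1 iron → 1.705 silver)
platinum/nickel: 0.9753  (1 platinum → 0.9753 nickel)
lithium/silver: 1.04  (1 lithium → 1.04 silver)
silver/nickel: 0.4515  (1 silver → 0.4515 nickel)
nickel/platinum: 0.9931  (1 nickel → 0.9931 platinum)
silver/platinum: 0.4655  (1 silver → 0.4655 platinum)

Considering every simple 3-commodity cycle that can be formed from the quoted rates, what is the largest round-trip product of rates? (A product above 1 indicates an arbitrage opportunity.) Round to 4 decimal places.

platinum→nickel→silver→platinum: 0.9753 × 2.089 × 0.4655 = 0.94841
nickel→silver→lithium→nickel: 2.089 × 0.8984 × 0.4895 = 0.91867
iron→silver→lithium→iron: 1.705 × 0.8984 × 0.5774 = 0.88445
Maximum is platinum→nickel→silver→platinum at 0.9484; no arbitrage — every cycle loses value.

0.9484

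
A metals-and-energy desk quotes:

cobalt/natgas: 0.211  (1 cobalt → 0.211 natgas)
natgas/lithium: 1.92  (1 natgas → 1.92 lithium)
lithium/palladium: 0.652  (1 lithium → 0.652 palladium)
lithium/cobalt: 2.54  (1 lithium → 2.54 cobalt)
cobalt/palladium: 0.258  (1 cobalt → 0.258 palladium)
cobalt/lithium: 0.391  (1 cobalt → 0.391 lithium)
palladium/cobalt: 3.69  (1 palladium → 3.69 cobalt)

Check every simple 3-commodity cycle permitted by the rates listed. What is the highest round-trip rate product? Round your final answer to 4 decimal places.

1.0290

natgas→lithium→cobalt→natgas: 1.92 × 2.54 × 0.211 = 1.02900
cobalt→lithium→palladium→cobalt: 0.391 × 0.652 × 3.69 = 0.94070
Maximum is natgas→lithium→cobalt→natgas at 1.0290; arbitrage exists.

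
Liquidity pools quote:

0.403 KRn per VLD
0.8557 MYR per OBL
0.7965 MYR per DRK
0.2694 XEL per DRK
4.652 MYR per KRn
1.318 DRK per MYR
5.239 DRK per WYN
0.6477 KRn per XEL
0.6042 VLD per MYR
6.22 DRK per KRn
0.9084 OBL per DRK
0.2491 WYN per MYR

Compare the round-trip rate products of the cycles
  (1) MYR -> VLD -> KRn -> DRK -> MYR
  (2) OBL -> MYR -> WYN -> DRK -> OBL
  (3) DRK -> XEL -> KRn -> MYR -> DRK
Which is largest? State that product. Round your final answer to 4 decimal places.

(1) 0.6042 × 0.403 × 6.22 × 0.7965 = 1.20632
(2) 0.8557 × 0.2491 × 5.239 × 0.9084 = 1.01443
(3) 0.2694 × 0.6477 × 4.652 × 1.318 = 1.06986
Highest is cycle (1) at 1.2063 (>1, arbitrage).

1.2063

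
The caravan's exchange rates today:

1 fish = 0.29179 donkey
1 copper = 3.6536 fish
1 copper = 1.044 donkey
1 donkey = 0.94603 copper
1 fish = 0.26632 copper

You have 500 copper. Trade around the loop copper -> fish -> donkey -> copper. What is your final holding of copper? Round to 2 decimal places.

500 copper × 3.6536 = 1826.8 fish
1826.8 fish × 0.29179 = 533.041972 donkey
533.041972 donkey × 0.94603 = 504.27369677116 copper

504.27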